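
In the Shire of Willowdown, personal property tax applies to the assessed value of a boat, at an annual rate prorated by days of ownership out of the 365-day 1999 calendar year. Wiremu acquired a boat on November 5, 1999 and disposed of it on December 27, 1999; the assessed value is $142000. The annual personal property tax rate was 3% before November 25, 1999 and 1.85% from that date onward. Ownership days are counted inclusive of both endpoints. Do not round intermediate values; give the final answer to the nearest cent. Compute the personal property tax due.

November 5 – November 24, 1999: 20 days at 3% → $142000 × 3% × 20/365 = $233.4247
November 25 – December 27, 1999: 33 days at 1.85% → $142000 × 1.85% × 33/365 = $237.5096
Total = $470.9342

$470.93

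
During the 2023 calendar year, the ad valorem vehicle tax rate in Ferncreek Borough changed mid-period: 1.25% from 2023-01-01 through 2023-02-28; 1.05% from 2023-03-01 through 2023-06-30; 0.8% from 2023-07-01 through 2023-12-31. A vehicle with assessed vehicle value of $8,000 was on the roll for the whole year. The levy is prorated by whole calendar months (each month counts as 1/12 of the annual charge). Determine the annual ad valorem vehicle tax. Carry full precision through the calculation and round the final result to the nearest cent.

$76.67

2023-01-01 to 2023-02-28: 2 months at 1.25% → $8,000 × 1.25% × 2/12 = $16.6667
2023-03-01 to 2023-06-30: 4 months at 1.05% → $8,000 × 1.05% × 4/12 = $28.0000
2023-07-01 to 2023-12-31: 6 months at 0.8% → $8,000 × 0.8% × 6/12 = $32.0000
Total = $76.6667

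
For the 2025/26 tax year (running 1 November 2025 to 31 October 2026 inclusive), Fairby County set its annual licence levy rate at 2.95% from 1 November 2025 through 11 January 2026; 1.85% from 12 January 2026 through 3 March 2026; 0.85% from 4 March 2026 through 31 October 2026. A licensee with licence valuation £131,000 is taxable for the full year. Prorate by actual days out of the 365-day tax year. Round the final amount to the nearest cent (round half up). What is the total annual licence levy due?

£1,839.20

1 November 2025 – 11 January 2026: 72 days at 2.95% → £131,000 × 2.95% × 72/365 = £762.3123
12 January – 3 March 2026: 51 days at 1.85% → £131,000 × 1.85% × 51/365 = £338.6260
4 March – 31 October 2026: 242 days at 0.85% → £131,000 × 0.85% × 242/365 = £738.2658
Total = £1,839.2041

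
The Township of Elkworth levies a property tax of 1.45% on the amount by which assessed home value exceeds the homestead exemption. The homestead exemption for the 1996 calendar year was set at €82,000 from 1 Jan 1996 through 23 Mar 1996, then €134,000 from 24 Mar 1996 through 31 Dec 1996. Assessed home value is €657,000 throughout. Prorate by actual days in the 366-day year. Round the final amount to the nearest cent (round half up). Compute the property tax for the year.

1 Jan – 23 Mar 1996: 83 days, exemption €82,000 → (€657,000 − €82,000) × 1.45% × 83/366 = €1,890.7445
24 Mar – 31 Dec 1996: 283 days, exemption €134,000 → (€657,000 − €134,000) × 1.45% × 283/366 = €5,863.7445
Total = €7,754.4891

€7,754.49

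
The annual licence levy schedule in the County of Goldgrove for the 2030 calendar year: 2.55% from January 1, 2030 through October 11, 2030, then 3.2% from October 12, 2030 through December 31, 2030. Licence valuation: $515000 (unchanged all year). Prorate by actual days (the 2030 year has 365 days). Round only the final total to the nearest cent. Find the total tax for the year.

$13875.37

January 1 – October 11, 2030: 284 days at 2.55% → $515000 × 2.55% × 284/365 = $10218.1644
October 12 – December 31, 2030: 81 days at 3.2% → $515000 × 3.2% × 81/365 = $3657.2055
Total = $13875.3699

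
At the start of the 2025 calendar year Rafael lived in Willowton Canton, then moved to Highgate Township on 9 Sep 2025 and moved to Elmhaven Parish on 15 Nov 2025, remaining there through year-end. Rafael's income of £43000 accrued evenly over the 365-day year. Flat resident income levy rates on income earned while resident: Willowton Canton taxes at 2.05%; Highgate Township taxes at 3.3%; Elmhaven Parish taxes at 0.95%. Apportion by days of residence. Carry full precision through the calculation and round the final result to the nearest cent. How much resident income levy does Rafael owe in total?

Willowton Canton, 1 Jan – 8 Sep 2025: 251 days → £43000 × 2.05% × 251/365 = £606.1822
Highgate Township, 9 Sep – 14 Nov 2025: 67 days → £43000 × 3.3% × 67/365 = £260.4740
Elmhaven Parish, 15 Nov – 31 Dec 2025: 47 days → £43000 × 0.95% × 47/365 = £52.6014
Total = £919.2575

£919.26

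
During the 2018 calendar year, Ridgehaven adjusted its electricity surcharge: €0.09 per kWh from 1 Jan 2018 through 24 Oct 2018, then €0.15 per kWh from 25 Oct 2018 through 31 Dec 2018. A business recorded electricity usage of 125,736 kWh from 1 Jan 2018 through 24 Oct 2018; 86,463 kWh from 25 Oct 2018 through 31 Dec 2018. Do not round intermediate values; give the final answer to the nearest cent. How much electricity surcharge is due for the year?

€24285.69

1 Jan – 24 Oct 2018: 125,736 kWh at €0.09/kWh → €11316.24
25 Oct – 31 Dec 2018: 86,463 kWh at €0.15/kWh → €12969.45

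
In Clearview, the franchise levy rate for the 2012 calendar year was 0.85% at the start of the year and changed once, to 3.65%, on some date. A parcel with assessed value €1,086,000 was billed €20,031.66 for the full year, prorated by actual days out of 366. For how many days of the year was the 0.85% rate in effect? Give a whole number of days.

236 days

Let d = days at the first rate; then 366 − d days at the second rate.
€1,086,000 × [0.85%·d + 3.65%·(366−d)] / 366 = €20,031.66
Solving gives d = 236, so the new rate took effect on 24 Aug 2012.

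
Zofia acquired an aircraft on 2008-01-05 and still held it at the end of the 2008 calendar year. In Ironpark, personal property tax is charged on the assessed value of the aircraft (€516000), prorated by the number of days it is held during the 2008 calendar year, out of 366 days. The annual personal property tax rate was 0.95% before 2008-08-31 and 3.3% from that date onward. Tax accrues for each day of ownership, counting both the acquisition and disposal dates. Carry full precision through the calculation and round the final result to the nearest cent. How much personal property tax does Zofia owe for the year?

2008-01-05 to 2008-08-30: 239 days at 0.95% → €516000 × 0.95% × 239/366 = €3201.0328
2008-08-31 to 2008-12-31: 123 days at 3.3% → €516000 × 3.3% × 123/366 = €5722.5246
Total = €8923.5574

€8923.56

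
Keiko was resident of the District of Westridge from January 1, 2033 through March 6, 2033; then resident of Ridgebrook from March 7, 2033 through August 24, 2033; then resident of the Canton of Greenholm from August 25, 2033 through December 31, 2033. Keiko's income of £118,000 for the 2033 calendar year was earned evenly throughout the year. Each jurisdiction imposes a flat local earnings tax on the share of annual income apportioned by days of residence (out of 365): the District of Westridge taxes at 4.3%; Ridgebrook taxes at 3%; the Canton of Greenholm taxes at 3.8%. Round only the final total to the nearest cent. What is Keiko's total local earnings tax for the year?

The District of Westridge, January 1 – March 6, 2033: 65 days → £118,000 × 4.3% × 65/365 = £903.5890
Ridgebrook, March 7 – August 24, 2033: 171 days → £118,000 × 3% × 171/365 = £1,658.4658
The Canton of Greenholm, August 25 – December 31, 2033: 129 days → £118,000 × 3.8% × 129/365 = £1,584.7562
Total = £4,146.8110

£4,146.81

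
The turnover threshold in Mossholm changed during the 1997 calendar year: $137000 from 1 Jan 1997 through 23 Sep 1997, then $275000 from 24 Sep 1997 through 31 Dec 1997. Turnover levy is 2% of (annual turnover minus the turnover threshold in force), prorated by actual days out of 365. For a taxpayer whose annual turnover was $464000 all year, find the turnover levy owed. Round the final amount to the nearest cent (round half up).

$5791.40

1 Jan – 23 Sep 1997: 266 days, exemption $137000 → ($464000 − $137000) × 2% × 266/365 = $4766.1370
24 Sep – 31 Dec 1997: 99 days, exemption $275000 → ($464000 − $275000) × 2% × 99/365 = $1025.2603
Total = $5791.3973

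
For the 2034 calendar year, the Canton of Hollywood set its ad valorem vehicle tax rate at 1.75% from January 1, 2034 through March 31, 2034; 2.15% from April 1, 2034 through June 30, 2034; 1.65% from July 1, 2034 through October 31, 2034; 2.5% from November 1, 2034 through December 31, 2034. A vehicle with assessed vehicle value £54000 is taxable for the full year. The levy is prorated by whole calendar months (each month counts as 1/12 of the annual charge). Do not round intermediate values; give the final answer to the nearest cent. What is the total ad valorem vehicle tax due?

January 1 – March 31, 2034: 3 months at 1.75% → £54000 × 1.75% × 3/12 = £236.2500
April 1 – June 30, 2034: 3 months at 2.15% → £54000 × 2.15% × 3/12 = £290.2500
July 1 – October 31, 2034: 4 months at 1.65% → £54000 × 1.65% × 4/12 = £297.0000
November 1 – December 31, 2034: 2 months at 2.5% → £54000 × 2.5% × 2/12 = £225.0000
Total = £1048.5000

£1048.50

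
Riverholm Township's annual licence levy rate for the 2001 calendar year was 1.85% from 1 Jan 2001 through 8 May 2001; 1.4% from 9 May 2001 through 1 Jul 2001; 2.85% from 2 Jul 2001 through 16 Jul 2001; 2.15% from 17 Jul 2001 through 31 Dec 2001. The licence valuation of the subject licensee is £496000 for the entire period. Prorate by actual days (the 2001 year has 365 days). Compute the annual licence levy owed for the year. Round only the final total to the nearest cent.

£9734.51

1 Jan – 8 May 2001: 128 days at 1.85% → £496000 × 1.85% × 128/365 = £3217.8849
9 May – 1 Jul 2001: 54 days at 1.4% → £496000 × 1.4% × 54/365 = £1027.3315
2 Jul – 16 Jul 2001: 15 days at 2.85% → £496000 × 2.85% × 15/365 = £580.9315
17 Jul – 31 Dec 2001: 168 days at 2.15% → £496000 × 2.15% × 168/365 = £4908.3616
Total = £9734.5096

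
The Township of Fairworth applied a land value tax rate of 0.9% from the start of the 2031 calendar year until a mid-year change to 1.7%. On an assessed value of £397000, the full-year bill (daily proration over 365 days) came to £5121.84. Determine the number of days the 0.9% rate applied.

187 days

Let d = days at the first rate; then 365 − d days at the second rate.
£397000 × [0.9%·d + 1.7%·(365−d)] / 365 = £5121.84
Solving gives d = 187, so the new rate took effect on 7 Jul 2031.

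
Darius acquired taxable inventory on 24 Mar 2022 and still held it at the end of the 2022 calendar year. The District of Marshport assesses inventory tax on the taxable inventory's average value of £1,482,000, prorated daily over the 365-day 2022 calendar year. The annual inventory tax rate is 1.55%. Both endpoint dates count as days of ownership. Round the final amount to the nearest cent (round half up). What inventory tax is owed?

£17,810.39

Days held (24 Mar – 31 Dec 2022): 283 out of 365
Tax = £1,482,000 × 1.55% × 283/365 = £17,810.3918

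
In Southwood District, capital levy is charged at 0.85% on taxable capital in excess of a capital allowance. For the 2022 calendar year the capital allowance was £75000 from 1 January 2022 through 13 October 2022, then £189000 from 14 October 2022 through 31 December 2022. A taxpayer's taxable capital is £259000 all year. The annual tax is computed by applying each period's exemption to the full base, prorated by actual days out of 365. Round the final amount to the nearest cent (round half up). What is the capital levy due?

1 January – 13 October 2022: 286 days, exemption £75000 → (£259000 − £75000) × 0.85% × 286/365 = £1225.4904
14 October – 31 December 2022: 79 days, exemption £189000 → (£259000 − £189000) × 0.85% × 79/365 = £128.7808
Total = £1354.2712

£1354.27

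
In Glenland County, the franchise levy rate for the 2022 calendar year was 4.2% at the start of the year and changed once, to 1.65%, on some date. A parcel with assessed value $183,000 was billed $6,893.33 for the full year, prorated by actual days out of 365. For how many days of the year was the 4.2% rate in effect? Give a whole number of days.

303 days

Let d = days at the first rate; then 365 − d days at the second rate.
$183,000 × [4.2%·d + 1.65%·(365−d)] / 365 = $6,893.33
Solving gives d = 303, so the new rate took effect on October 31, 2022.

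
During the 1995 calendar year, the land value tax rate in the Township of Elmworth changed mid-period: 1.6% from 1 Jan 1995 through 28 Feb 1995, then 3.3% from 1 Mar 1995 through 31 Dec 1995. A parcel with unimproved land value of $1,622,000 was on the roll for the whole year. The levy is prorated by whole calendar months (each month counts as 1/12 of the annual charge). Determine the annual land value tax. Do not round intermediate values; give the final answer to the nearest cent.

1 Jan – 28 Feb 1995: 2 months at 1.6% → $1,622,000 × 1.6% × 2/12 = $4,325.3333
1 Mar – 31 Dec 1995: 10 months at 3.3% → $1,622,000 × 3.3% × 10/12 = $44,605.0000
Total = $48,930.3333

$48,930.33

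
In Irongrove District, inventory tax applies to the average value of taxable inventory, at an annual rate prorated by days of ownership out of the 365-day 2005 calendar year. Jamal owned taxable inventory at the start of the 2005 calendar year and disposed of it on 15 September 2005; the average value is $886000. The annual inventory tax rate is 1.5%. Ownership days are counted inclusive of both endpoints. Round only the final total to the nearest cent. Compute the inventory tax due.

Days held (1 January – 15 September 2005): 258 out of 365
Tax = $886000 × 1.5% × 258/365 = $9394.0274

$9394.03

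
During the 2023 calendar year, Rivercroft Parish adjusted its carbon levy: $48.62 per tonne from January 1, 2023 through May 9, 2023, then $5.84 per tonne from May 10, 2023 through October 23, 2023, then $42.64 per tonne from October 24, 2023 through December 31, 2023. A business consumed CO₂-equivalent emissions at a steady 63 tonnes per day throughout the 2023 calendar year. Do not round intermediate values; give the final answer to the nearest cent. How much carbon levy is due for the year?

$641,933.46

January 1 – May 9, 2023: 129 days × 63 tonnes/day = 8,127 tonnes at $48.62/tonne → $395,134.74
May 10 – October 23, 2023: 167 days × 63 tonnes/day = 10,521 tonnes at $5.84/tonne → $61,442.64
October 24 – December 31, 2023: 69 days × 63 tonnes/day = 4,347 tonnes at $42.64/tonne → $185,356.08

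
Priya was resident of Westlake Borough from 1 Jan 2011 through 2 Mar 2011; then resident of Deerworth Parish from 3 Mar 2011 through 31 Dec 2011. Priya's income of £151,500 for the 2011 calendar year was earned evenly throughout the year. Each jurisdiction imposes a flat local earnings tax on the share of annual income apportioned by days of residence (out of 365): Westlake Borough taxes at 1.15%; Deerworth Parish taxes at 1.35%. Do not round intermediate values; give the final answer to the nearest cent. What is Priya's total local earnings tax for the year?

£1,994.61

Westlake Borough, 1 Jan – 2 Mar 2011: 61 days → £151,500 × 1.15% × 61/365 = £291.1705
Deerworth Parish, 3 Mar – 31 Dec 2011: 304 days → £151,500 × 1.35% × 304/365 = £1,703.4411
Total = £1,994.6116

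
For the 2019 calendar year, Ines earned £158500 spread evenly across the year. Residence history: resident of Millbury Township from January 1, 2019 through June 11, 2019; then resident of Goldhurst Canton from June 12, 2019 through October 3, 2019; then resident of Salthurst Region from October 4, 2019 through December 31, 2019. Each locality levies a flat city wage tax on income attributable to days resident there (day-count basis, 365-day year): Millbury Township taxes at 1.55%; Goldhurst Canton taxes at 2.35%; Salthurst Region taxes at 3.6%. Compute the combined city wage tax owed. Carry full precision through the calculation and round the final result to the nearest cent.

Millbury Township, January 1 – June 11, 2019: 162 days → £158500 × 1.55% × 162/365 = £1090.3932
Goldhurst Canton, June 12 – October 3, 2019: 114 days → £158500 × 2.35% × 114/365 = £1163.3466
Salthurst Region, October 4 – December 31, 2019: 89 days → £158500 × 3.6% × 89/365 = £1391.3260
Total = £3645.0658

£3645.07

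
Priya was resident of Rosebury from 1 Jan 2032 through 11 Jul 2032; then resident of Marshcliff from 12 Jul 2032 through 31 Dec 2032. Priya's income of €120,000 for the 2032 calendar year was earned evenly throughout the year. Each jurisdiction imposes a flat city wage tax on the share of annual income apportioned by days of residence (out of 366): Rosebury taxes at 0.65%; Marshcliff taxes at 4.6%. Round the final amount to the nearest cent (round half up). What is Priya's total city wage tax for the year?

Rosebury, 1 Jan – 11 Jul 2032: 193 days → €120,000 × 0.65% × 193/366 = €411.3115
Marshcliff, 12 Jul – 31 Dec 2032: 173 days → €120,000 × 4.6% × 173/366 = €2,609.1803
Total = €3,020.4918

€3,020.49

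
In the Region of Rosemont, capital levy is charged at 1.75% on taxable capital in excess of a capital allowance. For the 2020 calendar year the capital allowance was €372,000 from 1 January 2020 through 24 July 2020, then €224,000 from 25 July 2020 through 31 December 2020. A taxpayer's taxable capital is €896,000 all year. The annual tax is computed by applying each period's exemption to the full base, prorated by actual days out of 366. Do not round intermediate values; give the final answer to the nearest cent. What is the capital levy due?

1 January – 24 July 2020: 206 days, exemption €372,000 → (€896,000 − €372,000) × 1.75% × 206/366 = €5,161.2568
25 July – 31 December 2020: 160 days, exemption €224,000 → (€896,000 − €224,000) × 1.75% × 160/366 = €5,140.9836
Total = €10,302.2404

€10,302.24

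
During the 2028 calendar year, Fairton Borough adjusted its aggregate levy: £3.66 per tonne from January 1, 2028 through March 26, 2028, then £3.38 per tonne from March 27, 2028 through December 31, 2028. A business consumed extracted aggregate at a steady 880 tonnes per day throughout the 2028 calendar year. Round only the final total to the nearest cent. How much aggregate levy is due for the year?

January 1 – March 26, 2028: 86 days × 880 tonnes/day = 75,680 tonnes at £3.66/tonne → £276988.80
March 27 – December 31, 2028: 280 days × 880 tonnes/day = 246,400 tonnes at £3.38/tonne → £832832.00

£1109820.80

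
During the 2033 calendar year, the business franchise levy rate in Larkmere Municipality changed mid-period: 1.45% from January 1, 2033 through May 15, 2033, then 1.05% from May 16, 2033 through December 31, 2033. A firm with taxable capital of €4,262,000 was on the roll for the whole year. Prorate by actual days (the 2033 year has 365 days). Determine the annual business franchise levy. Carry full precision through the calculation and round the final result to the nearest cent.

January 1 – May 15, 2033: 135 days at 1.45% → €4,262,000 × 1.45% × 135/365 = €22,857.1644
May 16 – December 31, 2033: 230 days at 1.05% → €4,262,000 × 1.05% × 230/365 = €28,199.2603
Total = €51,056.4247

€51,056.42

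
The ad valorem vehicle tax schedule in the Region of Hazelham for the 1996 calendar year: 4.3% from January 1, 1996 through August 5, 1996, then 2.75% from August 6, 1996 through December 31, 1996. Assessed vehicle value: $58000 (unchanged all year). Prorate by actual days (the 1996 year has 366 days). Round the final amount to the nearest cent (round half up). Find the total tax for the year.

$2130.47

January 1 – August 5, 1996: 218 days at 4.3% → $58000 × 4.3% × 218/366 = $1485.4973
August 6 – December 31, 1996: 148 days at 2.75% → $58000 × 2.75% × 148/366 = $644.9727
Total = $2130.4699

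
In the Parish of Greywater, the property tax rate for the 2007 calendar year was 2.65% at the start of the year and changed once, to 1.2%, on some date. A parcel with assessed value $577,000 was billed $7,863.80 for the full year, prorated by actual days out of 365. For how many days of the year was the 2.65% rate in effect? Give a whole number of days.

41 days

Let d = days at the first rate; then 365 − d days at the second rate.
$577,000 × [2.65%·d + 1.2%·(365−d)] / 365 = $7,863.80
Solving gives d = 41, so the new rate took effect on February 11, 2007.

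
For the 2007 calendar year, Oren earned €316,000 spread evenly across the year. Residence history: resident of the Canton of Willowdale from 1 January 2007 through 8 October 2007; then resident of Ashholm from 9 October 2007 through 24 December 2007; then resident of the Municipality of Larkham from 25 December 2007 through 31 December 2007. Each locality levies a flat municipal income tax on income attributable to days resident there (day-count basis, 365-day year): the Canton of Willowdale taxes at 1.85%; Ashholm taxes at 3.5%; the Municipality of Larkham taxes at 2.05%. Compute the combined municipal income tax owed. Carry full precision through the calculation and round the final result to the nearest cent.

€6,958.06

The Canton of Willowdale, 1 January – 8 October 2007: 281 days → €316,000 × 1.85% × 281/365 = €4,500.6192
Ashholm, 9 October – 24 December 2007: 77 days → €316,000 × 3.5% × 77/365 = €2,333.2055
The Municipality of Larkham, 25 December – 31 December 2007: 7 days → €316,000 × 2.05% × 7/365 = €124.2356
Total = €6,958.0603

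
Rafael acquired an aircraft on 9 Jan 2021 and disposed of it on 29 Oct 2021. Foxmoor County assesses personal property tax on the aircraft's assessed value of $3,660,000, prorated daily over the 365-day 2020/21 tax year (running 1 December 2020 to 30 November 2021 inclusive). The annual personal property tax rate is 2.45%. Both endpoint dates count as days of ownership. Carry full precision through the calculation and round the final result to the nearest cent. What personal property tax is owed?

$72,227.34

Days held (9 Jan – 29 Oct 2021): 294 out of 365
Tax = $3,660,000 × 2.45% × 294/365 = $72,227.3425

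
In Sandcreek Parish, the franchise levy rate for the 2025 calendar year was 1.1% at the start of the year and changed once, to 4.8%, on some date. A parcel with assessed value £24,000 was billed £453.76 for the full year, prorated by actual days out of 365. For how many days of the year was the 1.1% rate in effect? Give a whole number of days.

287 days

Let d = days at the first rate; then 365 − d days at the second rate.
£24,000 × [1.1%·d + 4.8%·(365−d)] / 365 = £453.76
Solving gives d = 287, so the new rate took effect on 15 Oct 2025.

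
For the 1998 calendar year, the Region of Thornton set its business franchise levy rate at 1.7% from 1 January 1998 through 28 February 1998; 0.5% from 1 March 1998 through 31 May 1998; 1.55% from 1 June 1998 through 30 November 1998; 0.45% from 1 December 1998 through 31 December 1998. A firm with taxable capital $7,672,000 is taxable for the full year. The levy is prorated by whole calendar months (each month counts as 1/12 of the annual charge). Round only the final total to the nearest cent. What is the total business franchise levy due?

$93,662.33

1 January – 28 February 1998: 2 months at 1.7% → $7,672,000 × 1.7% × 2/12 = $21,737.3333
1 March – 31 May 1998: 3 months at 0.5% → $7,672,000 × 0.5% × 3/12 = $9,590.0000
1 June – 30 November 1998: 6 months at 1.55% → $7,672,000 × 1.55% × 6/12 = $59,458.0000
1 December – 31 December 1998: 1 month at 0.45% → $7,672,000 × 0.45% × 1/12 = $2,877.0000
Total = $93,662.3333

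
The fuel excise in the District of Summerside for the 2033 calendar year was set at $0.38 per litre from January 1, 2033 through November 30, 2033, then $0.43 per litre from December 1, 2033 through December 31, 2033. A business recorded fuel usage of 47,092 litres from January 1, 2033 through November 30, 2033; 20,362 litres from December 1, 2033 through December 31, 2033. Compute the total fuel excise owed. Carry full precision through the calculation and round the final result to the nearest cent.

$26650.62

January 1 – November 30, 2033: 47,092 litres at $0.38/litre → $17894.96
December 1 – December 31, 2033: 20,362 litres at $0.43/litre → $8755.66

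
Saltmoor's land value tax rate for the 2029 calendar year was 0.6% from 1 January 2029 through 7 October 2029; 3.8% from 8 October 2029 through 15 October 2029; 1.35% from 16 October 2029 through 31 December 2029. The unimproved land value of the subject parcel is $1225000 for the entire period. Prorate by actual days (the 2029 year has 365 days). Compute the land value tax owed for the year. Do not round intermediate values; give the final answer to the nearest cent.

$10147.36

1 January – 7 October 2029: 280 days at 0.6% → $1225000 × 0.6% × 280/365 = $5638.3562
8 October – 15 October 2029: 8 days at 3.8% → $1225000 × 3.8% × 8/365 = $1020.2740
16 October – 31 December 2029: 77 days at 1.35% → $1225000 × 1.35% × 77/365 = $3488.7329
Total = $10147.3630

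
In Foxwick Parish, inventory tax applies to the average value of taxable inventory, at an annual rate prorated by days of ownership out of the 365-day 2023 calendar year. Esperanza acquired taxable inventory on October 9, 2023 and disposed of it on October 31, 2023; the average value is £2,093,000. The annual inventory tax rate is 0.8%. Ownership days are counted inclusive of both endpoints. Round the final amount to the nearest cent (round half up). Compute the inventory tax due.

£1,055.10

Days held (October 9 – October 31, 2023): 23 out of 365
Tax = £2,093,000 × 0.8% × 23/365 = £1,055.1014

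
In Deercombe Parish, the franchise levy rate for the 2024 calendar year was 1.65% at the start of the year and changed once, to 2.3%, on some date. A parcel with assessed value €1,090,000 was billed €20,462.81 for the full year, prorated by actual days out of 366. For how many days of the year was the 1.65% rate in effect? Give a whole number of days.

Let d = days at the first rate; then 366 − d days at the second rate.
€1,090,000 × [1.65%·d + 2.3%·(366−d)] / 366 = €20,462.81
Solving gives d = 238, so the new rate took effect on August 26, 2024.

238 days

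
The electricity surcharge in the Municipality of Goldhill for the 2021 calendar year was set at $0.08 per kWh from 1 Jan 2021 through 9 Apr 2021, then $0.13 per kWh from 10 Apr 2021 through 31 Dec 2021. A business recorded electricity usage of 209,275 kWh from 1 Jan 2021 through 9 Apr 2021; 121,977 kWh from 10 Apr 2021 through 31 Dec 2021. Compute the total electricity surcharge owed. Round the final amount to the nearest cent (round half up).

1 Jan – 9 Apr 2021: 209,275 kWh at $0.08/kWh → $16,742.00
10 Apr – 31 Dec 2021: 121,977 kWh at $0.13/kWh → $15,857.01

$32,599.01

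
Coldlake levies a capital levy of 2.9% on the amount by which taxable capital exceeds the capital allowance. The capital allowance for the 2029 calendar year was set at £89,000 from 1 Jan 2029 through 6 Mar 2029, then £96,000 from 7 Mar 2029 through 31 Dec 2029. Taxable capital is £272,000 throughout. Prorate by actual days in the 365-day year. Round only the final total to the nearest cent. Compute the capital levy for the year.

1 Jan – 6 Mar 2029: 65 days, exemption £89,000 → (£272,000 − £89,000) × 2.9% × 65/365 = £945.0822
7 Mar – 31 Dec 2029: 300 days, exemption £96,000 → (£272,000 − £96,000) × 2.9% × 300/365 = £4,195.0685
Total = £5,140.1507

£5,140.15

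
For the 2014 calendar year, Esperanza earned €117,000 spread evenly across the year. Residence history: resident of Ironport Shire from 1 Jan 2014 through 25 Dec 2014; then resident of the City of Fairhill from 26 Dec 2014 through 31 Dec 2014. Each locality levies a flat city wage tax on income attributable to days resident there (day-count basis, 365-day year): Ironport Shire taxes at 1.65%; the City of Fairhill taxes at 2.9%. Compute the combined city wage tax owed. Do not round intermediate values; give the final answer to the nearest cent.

€1,954.54

Ironport Shire, 1 Jan – 25 Dec 2014: 359 days → €117,000 × 1.65% × 359/365 = €1,898.7658
The City of Fairhill, 26 Dec – 31 Dec 2014: 6 days → €117,000 × 2.9% × 6/365 = €55.7753
Total = €1,954.5411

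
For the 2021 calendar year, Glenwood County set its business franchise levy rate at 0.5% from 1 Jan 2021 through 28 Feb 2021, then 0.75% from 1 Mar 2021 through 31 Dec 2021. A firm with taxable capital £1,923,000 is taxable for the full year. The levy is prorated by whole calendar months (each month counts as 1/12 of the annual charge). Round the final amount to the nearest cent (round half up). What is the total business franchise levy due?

£13,621.25

1 Jan – 28 Feb 2021: 2 months at 0.5% → £1,923,000 × 0.5% × 2/12 = £1,602.5000
1 Mar – 31 Dec 2021: 10 months at 0.75% → £1,923,000 × 0.75% × 10/12 = £12,018.7500
Total = £13,621.2500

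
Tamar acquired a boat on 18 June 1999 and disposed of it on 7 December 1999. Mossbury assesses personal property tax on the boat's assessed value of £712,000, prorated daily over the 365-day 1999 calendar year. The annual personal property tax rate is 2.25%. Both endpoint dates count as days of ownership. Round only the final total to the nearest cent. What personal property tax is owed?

£7,593.04

Days held (18 June – 7 December 1999): 173 out of 365
Tax = £712,000 × 2.25% × 173/365 = £7,593.0411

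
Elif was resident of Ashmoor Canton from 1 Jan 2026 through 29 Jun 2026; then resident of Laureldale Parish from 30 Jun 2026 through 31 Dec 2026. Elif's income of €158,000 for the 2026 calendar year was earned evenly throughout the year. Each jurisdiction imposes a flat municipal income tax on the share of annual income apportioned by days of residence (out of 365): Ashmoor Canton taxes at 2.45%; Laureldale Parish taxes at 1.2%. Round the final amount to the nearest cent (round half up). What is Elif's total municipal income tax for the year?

Ashmoor Canton, 1 Jan – 29 Jun 2026: 180 days → €158,000 × 2.45% × 180/365 = €1,908.9863
Laureldale Parish, 30 Jun – 31 Dec 2026: 185 days → €158,000 × 1.2% × 185/365 = €960.9863
Total = €2,869.9726

€2,869.97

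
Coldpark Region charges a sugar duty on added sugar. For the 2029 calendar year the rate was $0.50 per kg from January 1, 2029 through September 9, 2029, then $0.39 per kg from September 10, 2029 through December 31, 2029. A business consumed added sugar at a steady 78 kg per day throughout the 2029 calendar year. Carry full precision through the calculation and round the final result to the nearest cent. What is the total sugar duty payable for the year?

January 1 – September 9, 2029: 252 days × 78 kg/day = 19,656 kg at $0.50/kg → $9828.00
September 10 – December 31, 2029: 113 days × 78 kg/day = 8,814 kg at $0.39/kg → $3437.46

$13265.46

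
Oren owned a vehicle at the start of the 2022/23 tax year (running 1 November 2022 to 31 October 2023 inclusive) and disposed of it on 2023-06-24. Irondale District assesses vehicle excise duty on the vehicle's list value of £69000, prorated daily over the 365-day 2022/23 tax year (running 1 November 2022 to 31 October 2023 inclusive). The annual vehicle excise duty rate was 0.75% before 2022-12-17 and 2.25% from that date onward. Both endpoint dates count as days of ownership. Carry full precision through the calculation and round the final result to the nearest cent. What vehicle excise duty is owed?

2022-11-01 to 2022-12-16: 46 days at 0.75% → £69000 × 0.75% × 46/365 = £65.2192
2022-12-17 to 2023-06-24: 190 days at 2.25% → £69000 × 2.25% × 190/365 = £808.1507
Total = £873.3699

£873.37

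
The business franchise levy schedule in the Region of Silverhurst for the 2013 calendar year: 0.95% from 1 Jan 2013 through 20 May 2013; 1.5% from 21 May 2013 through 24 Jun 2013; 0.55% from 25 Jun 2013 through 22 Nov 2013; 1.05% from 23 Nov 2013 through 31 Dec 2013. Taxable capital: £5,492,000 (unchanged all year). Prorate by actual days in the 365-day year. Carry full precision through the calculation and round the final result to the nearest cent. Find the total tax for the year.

1 Jan – 20 May 2013: 140 days at 0.95% → £5,492,000 × 0.95% × 140/365 = £20,011.9452
21 May – 24 Jun 2013: 35 days at 1.5% → £5,492,000 × 1.5% × 35/365 = £7,899.4521
25 Jun – 22 Nov 2013: 151 days at 0.55% → £5,492,000 × 0.55% × 151/365 = £12,496.1808
23 Nov – 31 Dec 2013: 39 days at 1.05% → £5,492,000 × 1.05% × 39/365 = £6,161.5726
Total = £46,569.1507

£46,569.15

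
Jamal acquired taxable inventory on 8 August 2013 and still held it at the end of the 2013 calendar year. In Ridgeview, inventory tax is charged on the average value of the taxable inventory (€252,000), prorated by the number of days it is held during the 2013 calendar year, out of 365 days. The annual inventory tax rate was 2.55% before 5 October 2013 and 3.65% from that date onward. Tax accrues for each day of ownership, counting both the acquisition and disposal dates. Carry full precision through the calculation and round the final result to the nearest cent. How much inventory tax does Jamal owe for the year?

8 August – 4 October 2013: 58 days at 2.55% → €252,000 × 2.55% × 58/365 = €1,021.1178
5 October – 31 December 2013: 88 days at 3.65% → €252,000 × 3.65% × 88/365 = €2,217.6000
Total = €3,238.7178

€3,238.72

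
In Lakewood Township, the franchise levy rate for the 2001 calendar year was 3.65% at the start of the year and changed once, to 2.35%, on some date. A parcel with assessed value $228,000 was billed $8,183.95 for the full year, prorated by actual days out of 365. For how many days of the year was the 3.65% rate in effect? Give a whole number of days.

Let d = days at the first rate; then 365 − d days at the second rate.
$228,000 × [3.65%·d + 2.35%·(365−d)] / 365 = $8,183.95
Solving gives d = 348, so the new rate took effect on 15 Dec 2001.

348 days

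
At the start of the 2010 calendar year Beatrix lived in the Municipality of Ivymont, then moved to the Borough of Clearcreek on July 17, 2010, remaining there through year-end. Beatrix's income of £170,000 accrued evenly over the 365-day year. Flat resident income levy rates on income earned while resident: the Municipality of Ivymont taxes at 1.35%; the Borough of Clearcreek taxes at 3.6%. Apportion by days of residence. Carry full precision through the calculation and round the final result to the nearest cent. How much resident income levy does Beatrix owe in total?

The Municipality of Ivymont, January 1 – July 16, 2010: 197 days → £170,000 × 1.35% × 197/365 = £1,238.6712
The Borough of Clearcreek, July 17 – December 31, 2010: 168 days → £170,000 × 3.6% × 168/365 = £2,816.8767
Total = £4,055.5479

£4,055.55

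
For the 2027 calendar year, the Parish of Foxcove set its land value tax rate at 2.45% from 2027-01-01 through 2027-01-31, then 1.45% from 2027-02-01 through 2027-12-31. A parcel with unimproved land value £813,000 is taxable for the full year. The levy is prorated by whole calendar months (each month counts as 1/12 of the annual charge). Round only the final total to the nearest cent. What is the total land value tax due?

£12,466.00

2027-01-01 to 2027-01-31: 1 month at 2.45% → £813,000 × 2.45% × 1/12 = £1,659.8750
2027-02-01 to 2027-12-31: 11 months at 1.45% → £813,000 × 1.45% × 11/12 = £10,806.1250
Total = £12,466.0000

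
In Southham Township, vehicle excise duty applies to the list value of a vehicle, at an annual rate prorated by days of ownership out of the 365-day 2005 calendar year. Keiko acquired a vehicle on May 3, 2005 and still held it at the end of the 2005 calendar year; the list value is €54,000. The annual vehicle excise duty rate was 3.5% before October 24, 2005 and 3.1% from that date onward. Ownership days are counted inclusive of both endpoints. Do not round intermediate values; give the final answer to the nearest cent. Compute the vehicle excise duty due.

May 3 – October 23, 2005: 174 days at 3.5% → €54,000 × 3.5% × 174/365 = €900.9863
October 24 – December 31, 2005: 69 days at 3.1% → €54,000 × 3.1% × 69/365 = €316.4548
Total = €1,217.4411

€1,217.44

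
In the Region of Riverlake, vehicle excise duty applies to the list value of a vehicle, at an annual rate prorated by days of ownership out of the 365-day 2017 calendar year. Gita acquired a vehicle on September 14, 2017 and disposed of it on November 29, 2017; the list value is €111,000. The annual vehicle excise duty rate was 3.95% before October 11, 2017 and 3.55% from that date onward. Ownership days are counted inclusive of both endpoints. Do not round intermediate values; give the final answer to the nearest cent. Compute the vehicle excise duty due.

September 14 – October 10, 2017: 27 days at 3.95% → €111,000 × 3.95% × 27/365 = €324.3329
October 11 – November 29, 2017: 50 days at 3.55% → €111,000 × 3.55% × 50/365 = €539.7945
Total = €864.1274

€864.13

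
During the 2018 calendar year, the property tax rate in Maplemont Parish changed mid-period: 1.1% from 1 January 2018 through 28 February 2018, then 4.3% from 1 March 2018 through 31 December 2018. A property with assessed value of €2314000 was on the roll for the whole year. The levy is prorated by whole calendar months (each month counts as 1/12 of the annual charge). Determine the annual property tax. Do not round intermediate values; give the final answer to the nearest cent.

€87160.67

1 January – 28 February 2018: 2 months at 1.1% → €2314000 × 1.1% × 2/12 = €4242.3333
1 March – 31 December 2018: 10 months at 4.3% → €2314000 × 4.3% × 10/12 = €82918.3333
Total = €87160.6667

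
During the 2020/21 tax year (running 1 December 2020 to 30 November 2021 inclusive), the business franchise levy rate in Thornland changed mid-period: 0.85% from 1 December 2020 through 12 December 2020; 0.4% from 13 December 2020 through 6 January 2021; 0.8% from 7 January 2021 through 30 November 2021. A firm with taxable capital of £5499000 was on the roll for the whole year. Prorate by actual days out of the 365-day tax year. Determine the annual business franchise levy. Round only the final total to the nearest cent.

1 December – 12 December 2020: 12 days at 0.85% → £5499000 × 0.85% × 12/365 = £1536.7068
13 December 2020 – 6 January 2021: 25 days at 0.4% → £5499000 × 0.4% × 25/365 = £1506.5753
7 January – 30 November 2021: 328 days at 0.8% → £5499000 × 0.8% × 328/365 = £39532.5370
Total = £42575.8192

£42575.82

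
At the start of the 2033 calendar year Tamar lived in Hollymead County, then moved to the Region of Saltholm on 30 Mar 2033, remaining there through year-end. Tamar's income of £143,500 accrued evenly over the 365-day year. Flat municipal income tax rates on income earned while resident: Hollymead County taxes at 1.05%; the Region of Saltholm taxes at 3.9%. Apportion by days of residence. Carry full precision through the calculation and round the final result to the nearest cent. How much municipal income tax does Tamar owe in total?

Hollymead County, 1 Jan – 29 Mar 2033: 88 days → £143,500 × 1.05% × 88/365 = £363.2712
The Region of Saltholm, 30 Mar – 31 Dec 2033: 277 days → £143,500 × 3.9% × 277/365 = £4,247.2068
Total = £4,610.4781

£4,610.48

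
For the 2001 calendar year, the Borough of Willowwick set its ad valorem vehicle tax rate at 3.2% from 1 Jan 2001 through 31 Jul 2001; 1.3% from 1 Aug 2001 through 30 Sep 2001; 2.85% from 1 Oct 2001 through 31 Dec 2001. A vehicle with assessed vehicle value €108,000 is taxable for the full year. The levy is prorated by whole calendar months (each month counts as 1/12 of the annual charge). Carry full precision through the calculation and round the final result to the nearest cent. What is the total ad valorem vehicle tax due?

€3,019.50

1 Jan – 31 Jul 2001: 7 months at 3.2% → €108,000 × 3.2% × 7/12 = €2,016.0000
1 Aug – 30 Sep 2001: 2 months at 1.3% → €108,000 × 1.3% × 2/12 = €234.0000
1 Oct – 31 Dec 2001: 3 months at 2.85% → €108,000 × 2.85% × 3/12 = €769.5000
Total = €3,019.5000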